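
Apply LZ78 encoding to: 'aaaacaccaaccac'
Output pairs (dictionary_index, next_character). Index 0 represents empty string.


LZ78 encoding steps:
Dictionary: {0: ''}
Step 1: w='' (idx 0), next='a' -> output (0, 'a'), add 'a' as idx 1
Step 2: w='a' (idx 1), next='a' -> output (1, 'a'), add 'aa' as idx 2
Step 3: w='a' (idx 1), next='c' -> output (1, 'c'), add 'ac' as idx 3
Step 4: w='ac' (idx 3), next='c' -> output (3, 'c'), add 'acc' as idx 4
Step 5: w='aa' (idx 2), next='c' -> output (2, 'c'), add 'aac' as idx 5
Step 6: w='' (idx 0), next='c' -> output (0, 'c'), add 'c' as idx 6
Step 7: w='ac' (idx 3), end of input -> output (3, '')


Encoded: [(0, 'a'), (1, 'a'), (1, 'c'), (3, 'c'), (2, 'c'), (0, 'c'), (3, '')]


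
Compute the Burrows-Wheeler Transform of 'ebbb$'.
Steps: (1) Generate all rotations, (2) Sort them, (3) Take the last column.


Rotations (sorted):
  0: $ebbb -> last char: b
  1: b$ebb -> last char: b
  2: bb$eb -> last char: b
  3: bbb$e -> last char: e
  4: ebbb$ -> last char: $


BWT = bbbe$


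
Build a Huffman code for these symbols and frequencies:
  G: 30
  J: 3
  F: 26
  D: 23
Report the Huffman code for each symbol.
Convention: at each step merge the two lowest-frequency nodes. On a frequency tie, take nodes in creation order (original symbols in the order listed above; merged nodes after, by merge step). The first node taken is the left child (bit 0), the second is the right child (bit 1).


Huffman tree construction:
Step 1: Merge J(3) + D(23) = 26
Step 2: Merge F(26) + (J+D)(26) = 52
Step 3: Merge G(30) + (F+(J+D))(52) = 82
Read each symbol's code off the tree from the root (left child = 0, right child = 1).

Codes:
  G: 0 (length 1)
  J: 110 (length 3)
  F: 10 (length 2)
  D: 111 (length 3)
Average code length: 160/82 = 1.9512 bits/symbol


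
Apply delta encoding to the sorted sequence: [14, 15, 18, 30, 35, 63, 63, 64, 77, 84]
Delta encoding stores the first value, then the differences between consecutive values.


First value: 14
Deltas:
  15 - 14 = 1
  18 - 15 = 3
  30 - 18 = 12
  35 - 30 = 5
  63 - 35 = 28
  63 - 63 = 0
  64 - 63 = 1
  77 - 64 = 13
  84 - 77 = 7


Delta encoded: [14, 1, 3, 12, 5, 28, 0, 1, 13, 7]


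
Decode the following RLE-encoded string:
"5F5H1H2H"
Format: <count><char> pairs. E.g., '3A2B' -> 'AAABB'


Expanding each <count><char> pair:
  5F -> 'FFFFF'
  5H -> 'HHHHH'
  1H -> 'H'
  2H -> 'HH'

Decoded = FFFFFHHHHHHHH


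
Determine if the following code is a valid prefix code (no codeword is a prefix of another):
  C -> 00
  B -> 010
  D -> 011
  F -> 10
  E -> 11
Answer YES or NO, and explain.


Checking each pair (does one codeword prefix another?):
  C='00' vs B='010': no prefix
  C='00' vs D='011': no prefix
  C='00' vs F='10': no prefix
  C='00' vs E='11': no prefix
  B='010' vs C='00': no prefix
  B='010' vs D='011': no prefix
  B='010' vs F='10': no prefix
  B='010' vs E='11': no prefix
  D='011' vs C='00': no prefix
  D='011' vs B='010': no prefix
  D='011' vs F='10': no prefix
  D='011' vs E='11': no prefix
  F='10' vs C='00': no prefix
  F='10' vs B='010': no prefix
  F='10' vs D='011': no prefix
  F='10' vs E='11': no prefix
  E='11' vs C='00': no prefix
  E='11' vs B='010': no prefix
  E='11' vs D='011': no prefix
  E='11' vs F='10': no prefix
No violation found over all pairs.

YES -- this is a valid prefix code. No codeword is a prefix of any other codeword.


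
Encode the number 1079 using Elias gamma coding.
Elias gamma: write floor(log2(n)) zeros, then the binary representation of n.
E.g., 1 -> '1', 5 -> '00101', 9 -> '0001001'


num_bits = floor(log2(1079)) + 1 = 11
leading_zeros = num_bits - 1 = 10
binary(1079) = 10000110111

Elias gamma(1079) = '0000000000' + '10000110111' = 000000000010000110111 (21 bits)


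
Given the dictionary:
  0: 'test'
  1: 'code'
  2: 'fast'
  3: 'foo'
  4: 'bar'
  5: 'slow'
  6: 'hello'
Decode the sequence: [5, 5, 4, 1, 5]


Look up each index in the dictionary:
  5 -> 'slow'
  5 -> 'slow'
  4 -> 'bar'
  1 -> 'code'
  5 -> 'slow'

Decoded: "slow slow bar code slow"


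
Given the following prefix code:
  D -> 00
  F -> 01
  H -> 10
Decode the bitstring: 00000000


Decoding step by step:
Bits 00 -> D
Bits 00 -> D
Bits 00 -> D
Bits 00 -> D


Decoded message: DDDD


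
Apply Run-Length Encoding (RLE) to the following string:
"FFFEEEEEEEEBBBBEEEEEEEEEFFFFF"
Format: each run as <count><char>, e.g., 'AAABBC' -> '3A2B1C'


Scanning runs left to right:
  i=0: run of 'F' x 3 -> '3F'
  i=3: run of 'E' x 8 -> '8E'
  i=11: run of 'B' x 4 -> '4B'
  i=15: run of 'E' x 9 -> '9E'
  i=24: run of 'F' x 5 -> '5F'

RLE = 3F8E4B9E5F


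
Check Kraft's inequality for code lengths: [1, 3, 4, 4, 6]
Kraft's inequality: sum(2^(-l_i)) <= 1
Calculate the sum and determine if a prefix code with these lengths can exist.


Sum = 2^(-1) + 2^(-3) + 2^(-4) + 2^(-4) + 2^(-6)
    = 0.5 + 0.125 + 0.0625 + 0.0625 + 0.015625
    = 49/64 = 0.765625
Since 0.765625 <= 1, Kraft's inequality IS satisfied.
A prefix code with these lengths CAN exist.

Kraft sum = 0.765625. Satisfied.


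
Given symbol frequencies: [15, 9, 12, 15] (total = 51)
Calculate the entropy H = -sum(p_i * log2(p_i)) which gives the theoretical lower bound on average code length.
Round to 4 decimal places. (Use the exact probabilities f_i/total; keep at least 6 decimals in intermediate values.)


Per-symbol terms -p_i * log2(p_i) with p_i = f_i/51:
  p = 15/51 = 0.294118: log2(p) = -1.765535, -p*log2(p) = 0.519275
  p = 9/51 = 0.176471: log2(p) = -2.502500, -p*log2(p) = 0.441618
  p = 12/51 = 0.235294: log2(p) = -2.087463, -p*log2(p) = 0.491168
  p = 15/51 = 0.294118: log2(p) = -1.765535, -p*log2(p) = 0.519275
H = 0.519275 + 0.441618 + 0.491168 + 0.519275 = 1.971336

H = 1.9713 bits/symbol


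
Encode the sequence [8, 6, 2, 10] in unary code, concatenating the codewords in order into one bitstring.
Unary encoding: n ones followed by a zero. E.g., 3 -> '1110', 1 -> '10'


Encode each number as n ones followed by a terminating 0:
  8 -> 111111110 (9 bits)
  6 -> 1111110 (7 bits)
  2 -> 110 (3 bits)
  10 -> 11111111110 (11 bits)
Total length = 9 + 7 + 3 + 11 = 30 bits.

Unary([8, 6, 2, 10]) = 111111110111111011011111111110 (30 bits)


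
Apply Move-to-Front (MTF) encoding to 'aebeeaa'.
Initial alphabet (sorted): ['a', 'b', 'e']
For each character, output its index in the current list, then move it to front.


MTF encoding:
'a': index 0 in ['a', 'b', 'e'] -> ['a', 'b', 'e']
'e': index 2 in ['a', 'b', 'e'] -> ['e', 'a', 'b']
'b': index 2 in ['e', 'a', 'b'] -> ['b', 'e', 'a']
'e': index 1 in ['b', 'e', 'a'] -> ['e', 'b', 'a']
'e': index 0 in ['e', 'b', 'a'] -> ['e', 'b', 'a']
'a': index 2 in ['e', 'b', 'a'] -> ['a', 'e', 'b']
'a': index 0 in ['a', 'e', 'b'] -> ['a', 'e', 'b']


Output: [0, 2, 2, 1, 0, 2, 0]


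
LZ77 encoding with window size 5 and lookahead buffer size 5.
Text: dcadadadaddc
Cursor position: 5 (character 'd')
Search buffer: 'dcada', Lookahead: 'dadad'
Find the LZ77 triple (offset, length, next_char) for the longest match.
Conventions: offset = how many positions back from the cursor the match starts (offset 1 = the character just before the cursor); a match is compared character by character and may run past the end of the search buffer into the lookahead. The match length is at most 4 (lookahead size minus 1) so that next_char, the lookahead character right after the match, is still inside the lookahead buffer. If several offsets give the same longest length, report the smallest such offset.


Try each offset into the search buffer:
  offset=1 (pos 4, char 'a'): match length 0
  offset=2 (pos 3, char 'd'): match length 4
  offset=3 (pos 2, char 'a'): match length 0
  offset=4 (pos 1, char 'c'): match length 0
  offset=5 (pos 0, char 'd'): match length 1
Longest match has length 4 at offset 2.
next_char = character at position 5 + 4 = 9 -> 'd'

Best match: offset=2, length=4 (matching 'dada' starting at position 3)
LZ77 triple: (2, 4, 'd')


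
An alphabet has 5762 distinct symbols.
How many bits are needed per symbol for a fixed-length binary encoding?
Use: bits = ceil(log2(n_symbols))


log2(5762) = 12.4924
Bracket: 2^12 = 4096 < 5762 <= 2^13 = 8192
So ceil(log2(5762)) = 13

bits = ceil(log2(5762)) = ceil(12.4924) = 13 bits


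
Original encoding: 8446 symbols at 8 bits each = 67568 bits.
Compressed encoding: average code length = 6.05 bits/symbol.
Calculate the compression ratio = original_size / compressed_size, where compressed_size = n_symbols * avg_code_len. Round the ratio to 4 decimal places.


original_size = n_symbols * orig_bits = 8446 * 8 = 67568 bits
compressed_size = n_symbols * avg_code_len = 8446 * 6.05 = 51098.3 bits
ratio = original_size / compressed_size = 67568 / 51098.3 = 1.3223

Compression ratio = 1.3223


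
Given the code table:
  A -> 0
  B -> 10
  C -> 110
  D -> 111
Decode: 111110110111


Decoding:
111 -> D
110 -> C
110 -> C
111 -> D


Result: DCCD


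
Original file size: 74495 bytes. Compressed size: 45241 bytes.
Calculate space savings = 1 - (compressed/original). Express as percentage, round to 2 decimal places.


ratio = compressed/original = 45241/74495 = 0.607303
savings = 1 - ratio = 1 - 0.607303 = 0.392697
as a percentage: 0.392697 * 100 = 39.27%

Space savings = 1 - 45241/74495 = 39.27%


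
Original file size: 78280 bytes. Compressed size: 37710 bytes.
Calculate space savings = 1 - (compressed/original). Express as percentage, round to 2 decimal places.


ratio = compressed/original = 37710/78280 = 0.481732
savings = 1 - ratio = 1 - 0.481732 = 0.518268
as a percentage: 0.518268 * 100 = 51.83%

Space savings = 1 - 37710/78280 = 51.83%


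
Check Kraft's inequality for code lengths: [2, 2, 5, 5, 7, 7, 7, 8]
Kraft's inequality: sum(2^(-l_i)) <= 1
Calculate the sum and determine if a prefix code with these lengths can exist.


Sum = 2^(-2) + 2^(-2) + 2^(-5) + 2^(-5) + 2^(-7) + 2^(-7) + 2^(-7) + 2^(-8)
    = 0.25 + 0.25 + 0.03125 + 0.03125 + 0.0078125 + 0.0078125 + 0.0078125 + 0.00390625
    = 151/256 = 0.58984375
Since 0.58984375 <= 1, Kraft's inequality IS satisfied.
A prefix code with these lengths CAN exist.

Kraft sum = 0.58984375. Satisfied.


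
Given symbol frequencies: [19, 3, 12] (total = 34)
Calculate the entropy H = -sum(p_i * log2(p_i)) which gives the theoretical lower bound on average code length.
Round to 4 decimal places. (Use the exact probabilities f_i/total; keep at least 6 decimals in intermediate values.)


Per-symbol terms -p_i * log2(p_i) with p_i = f_i/34:
  p = 19/34 = 0.558824: log2(p) = -0.839535, -p*log2(p) = 0.469152
  p = 3/34 = 0.088235: log2(p) = -3.502500, -p*log2(p) = 0.309044
  p = 12/34 = 0.352941: log2(p) = -1.502500, -p*log2(p) = 0.530294
H = 0.469152 + 0.309044 + 0.530294 = 1.308490

H = 1.3085 bits/symbol


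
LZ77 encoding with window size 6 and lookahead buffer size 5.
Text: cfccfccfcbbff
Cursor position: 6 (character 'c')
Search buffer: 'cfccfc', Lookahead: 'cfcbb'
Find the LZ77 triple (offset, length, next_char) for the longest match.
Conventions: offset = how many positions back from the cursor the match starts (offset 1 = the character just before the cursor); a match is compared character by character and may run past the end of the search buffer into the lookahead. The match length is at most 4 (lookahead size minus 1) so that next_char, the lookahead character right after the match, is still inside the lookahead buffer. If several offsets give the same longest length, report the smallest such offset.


Try each offset into the search buffer:
  offset=1 (pos 5, char 'c'): match length 1
  offset=2 (pos 4, char 'f'): match length 0
  offset=3 (pos 3, char 'c'): match length 3
  offset=4 (pos 2, char 'c'): match length 1
  offset=5 (pos 1, char 'f'): match length 0
  offset=6 (pos 0, char 'c'): match length 3
Longest match has length 3, found at offsets 3, 6; take the smallest, offset 3.
next_char = character at position 6 + 3 = 9 -> 'b'

Best match: offset=3, length=3 (matching 'cfc' starting at position 3)
LZ77 triple: (3, 3, 'b')


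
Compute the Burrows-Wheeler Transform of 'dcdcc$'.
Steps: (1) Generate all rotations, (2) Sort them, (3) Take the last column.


Rotations (sorted):
  0: $dcdcc -> last char: c
  1: c$dcdc -> last char: c
  2: cc$dcd -> last char: d
  3: cdcc$d -> last char: d
  4: dcc$dc -> last char: c
  5: dcdcc$ -> last char: $


BWT = ccddc$


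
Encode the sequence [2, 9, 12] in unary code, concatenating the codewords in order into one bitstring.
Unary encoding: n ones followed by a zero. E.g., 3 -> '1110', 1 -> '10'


Encode each number as n ones followed by a terminating 0:
  2 -> 110 (3 bits)
  9 -> 1111111110 (10 bits)
  12 -> 1111111111110 (13 bits)
Total length = 3 + 10 + 13 = 26 bits.

Unary([2, 9, 12]) = 11011111111101111111111110 (26 bits)


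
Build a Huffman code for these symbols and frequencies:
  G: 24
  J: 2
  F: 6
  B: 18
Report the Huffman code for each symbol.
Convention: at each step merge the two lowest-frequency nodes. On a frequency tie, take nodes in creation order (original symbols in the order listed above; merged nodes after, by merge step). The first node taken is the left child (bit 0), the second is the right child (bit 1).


Huffman tree construction:
Step 1: Merge J(2) + F(6) = 8
Step 2: Merge (J+F)(8) + B(18) = 26
Step 3: Merge G(24) + ((J+F)+B)(26) = 50
Read each symbol's code off the tree from the root (left child = 0, right child = 1).

Codes:
  G: 0 (length 1)
  J: 100 (length 3)
  F: 101 (length 3)
  B: 11 (length 2)
Average code length: 84/50 = 1.6800 bits/symbol


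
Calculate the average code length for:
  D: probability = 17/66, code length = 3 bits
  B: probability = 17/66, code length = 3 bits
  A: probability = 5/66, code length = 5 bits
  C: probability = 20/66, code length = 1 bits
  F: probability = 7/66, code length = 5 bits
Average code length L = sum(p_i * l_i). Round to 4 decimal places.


Weighted contributions p_i * l_i:
  D: (17/66) * 3 = 51/66
  B: (17/66) * 3 = 51/66
  A: (5/66) * 5 = 25/66
  C: (20/66) * 1 = 20/66
  F: (7/66) * 5 = 35/66
Sum = (51 + 51 + 25 + 20 + 35)/66 = 182/66

L = 182/66 = 2.7576 bits/symbol


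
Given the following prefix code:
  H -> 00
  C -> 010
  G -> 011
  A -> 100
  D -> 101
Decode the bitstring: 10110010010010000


Decoding step by step:
Bits 101 -> D
Bits 100 -> A
Bits 100 -> A
Bits 100 -> A
Bits 100 -> A
Bits 00 -> H


Decoded message: DAAAAH


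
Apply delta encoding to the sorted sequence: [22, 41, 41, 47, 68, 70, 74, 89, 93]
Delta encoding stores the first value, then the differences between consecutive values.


First value: 22
Deltas:
  41 - 22 = 19
  41 - 41 = 0
  47 - 41 = 6
  68 - 47 = 21
  70 - 68 = 2
  74 - 70 = 4
  89 - 74 = 15
  93 - 89 = 4


Delta encoded: [22, 19, 0, 6, 21, 2, 4, 15, 4]


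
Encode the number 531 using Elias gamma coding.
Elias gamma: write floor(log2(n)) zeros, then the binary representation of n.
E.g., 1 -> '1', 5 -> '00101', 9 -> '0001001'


num_bits = floor(log2(531)) + 1 = 10
leading_zeros = num_bits - 1 = 9
binary(531) = 1000010011

Elias gamma(531) = '000000000' + '1000010011' = 0000000001000010011 (19 bits)


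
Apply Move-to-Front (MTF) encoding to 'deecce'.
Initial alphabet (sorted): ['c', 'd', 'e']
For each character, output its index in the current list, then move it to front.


MTF encoding:
'd': index 1 in ['c', 'd', 'e'] -> ['d', 'c', 'e']
'e': index 2 in ['d', 'c', 'e'] -> ['e', 'd', 'c']
'e': index 0 in ['e', 'd', 'c'] -> ['e', 'd', 'c']
'c': index 2 in ['e', 'd', 'c'] -> ['c', 'e', 'd']
'c': index 0 in ['c', 'e', 'd'] -> ['c', 'e', 'd']
'e': index 1 in ['c', 'e', 'd'] -> ['e', 'c', 'd']


Output: [1, 2, 0, 2, 0, 1]


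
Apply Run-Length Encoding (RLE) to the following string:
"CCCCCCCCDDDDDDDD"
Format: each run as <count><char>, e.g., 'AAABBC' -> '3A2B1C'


Scanning runs left to right:
  i=0: run of 'C' x 8 -> '8C'
  i=8: run of 'D' x 8 -> '8D'

RLE = 8C8D


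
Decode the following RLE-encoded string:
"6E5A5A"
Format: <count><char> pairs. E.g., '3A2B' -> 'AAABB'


Expanding each <count><char> pair:
  6E -> 'EEEEEE'
  5A -> 'AAAAA'
  5A -> 'AAAAA'

Decoded = EEEEEEAAAAAAAAAA


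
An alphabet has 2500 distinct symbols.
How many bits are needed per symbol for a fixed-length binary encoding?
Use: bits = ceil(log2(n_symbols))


log2(2500) = 11.2877
Bracket: 2^11 = 2048 < 2500 <= 2^12 = 4096
So ceil(log2(2500)) = 12

bits = ceil(log2(2500)) = ceil(11.2877) = 12 bits


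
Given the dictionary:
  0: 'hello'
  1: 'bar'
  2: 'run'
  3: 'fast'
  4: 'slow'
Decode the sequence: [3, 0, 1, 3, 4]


Look up each index in the dictionary:
  3 -> 'fast'
  0 -> 'hello'
  1 -> 'bar'
  3 -> 'fast'
  4 -> 'slow'

Decoded: "fast hello bar fast slow"


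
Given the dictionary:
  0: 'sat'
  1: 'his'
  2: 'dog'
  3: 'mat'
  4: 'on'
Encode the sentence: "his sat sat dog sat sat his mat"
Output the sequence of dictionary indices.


Look up each word in the dictionary:
  'his' -> 1
  'sat' -> 0
  'sat' -> 0
  'dog' -> 2
  'sat' -> 0
  'sat' -> 0
  'his' -> 1
  'mat' -> 3

Encoded: [1, 0, 0, 2, 0, 0, 1, 3]


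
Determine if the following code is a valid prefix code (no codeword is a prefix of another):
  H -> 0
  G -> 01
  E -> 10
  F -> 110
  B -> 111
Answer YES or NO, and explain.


Checking each pair (does one codeword prefix another?):
  H='0' vs G='01': prefix -- VIOLATION

NO -- this is NOT a valid prefix code. H (0) is a prefix of G (01).


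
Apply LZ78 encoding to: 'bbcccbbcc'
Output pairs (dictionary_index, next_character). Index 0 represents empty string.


LZ78 encoding steps:
Dictionary: {0: ''}
Step 1: w='' (idx 0), next='b' -> output (0, 'b'), add 'b' as idx 1
Step 2: w='b' (idx 1), next='c' -> output (1, 'c'), add 'bc' as idx 2
Step 3: w='' (idx 0), next='c' -> output (0, 'c'), add 'c' as idx 3
Step 4: w='c' (idx 3), next='b' -> output (3, 'b'), add 'cb' as idx 4
Step 5: w='bc' (idx 2), next='c' -> output (2, 'c'), add 'bcc' as idx 5


Encoded: [(0, 'b'), (1, 'c'), (0, 'c'), (3, 'b'), (2, 'c')]


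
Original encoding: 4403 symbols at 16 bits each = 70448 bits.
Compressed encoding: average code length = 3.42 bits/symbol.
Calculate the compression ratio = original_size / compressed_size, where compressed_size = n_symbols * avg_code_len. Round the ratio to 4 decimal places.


original_size = n_symbols * orig_bits = 4403 * 16 = 70448 bits
compressed_size = n_symbols * avg_code_len = 4403 * 3.42 = 15058.26 bits
ratio = original_size / compressed_size = 70448 / 15058.26 = 4.6784

Compression ratio = 4.6784


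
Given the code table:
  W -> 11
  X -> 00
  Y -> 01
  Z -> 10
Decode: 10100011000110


Decoding:
10 -> Z
10 -> Z
00 -> X
11 -> W
00 -> X
01 -> Y
10 -> Z


Result: ZZXWXYZ


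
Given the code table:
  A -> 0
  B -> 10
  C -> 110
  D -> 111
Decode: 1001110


Decoding:
10 -> B
0 -> A
111 -> D
0 -> A


Result: BADA


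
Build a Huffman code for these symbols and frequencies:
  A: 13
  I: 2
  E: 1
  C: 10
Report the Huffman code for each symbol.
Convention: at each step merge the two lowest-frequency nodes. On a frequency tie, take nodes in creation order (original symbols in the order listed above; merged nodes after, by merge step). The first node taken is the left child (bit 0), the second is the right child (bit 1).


Huffman tree construction:
Step 1: Merge E(1) + I(2) = 3
Step 2: Merge (E+I)(3) + C(10) = 13
Step 3: Merge A(13) + ((E+I)+C)(13) = 26
Read each symbol's code off the tree from the root (left child = 0, right child = 1).

Codes:
  A: 0 (length 1)
  I: 101 (length 3)
  E: 100 (length 3)
  C: 11 (length 2)
Average code length: 42/26 = 1.6154 bits/symbol


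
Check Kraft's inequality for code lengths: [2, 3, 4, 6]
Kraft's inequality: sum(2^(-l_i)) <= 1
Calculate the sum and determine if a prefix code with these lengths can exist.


Sum = 2^(-2) + 2^(-3) + 2^(-4) + 2^(-6)
    = 0.25 + 0.125 + 0.0625 + 0.015625
    = 29/64 = 0.453125
Since 0.453125 <= 1, Kraft's inequality IS satisfied.
A prefix code with these lengths CAN exist.

Kraft sum = 0.453125. Satisfied.


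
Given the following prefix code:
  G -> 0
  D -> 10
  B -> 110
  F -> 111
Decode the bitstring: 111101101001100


Decoding step by step:
Bits 111 -> F
Bits 10 -> D
Bits 110 -> B
Bits 10 -> D
Bits 0 -> G
Bits 110 -> B
Bits 0 -> G


Decoded message: FDBDGBG


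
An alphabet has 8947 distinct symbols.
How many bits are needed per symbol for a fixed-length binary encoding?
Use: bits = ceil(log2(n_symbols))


log2(8947) = 13.1272
Bracket: 2^13 = 8192 < 8947 <= 2^14 = 16384
So ceil(log2(8947)) = 14

bits = ceil(log2(8947)) = ceil(13.1272) = 14 bits


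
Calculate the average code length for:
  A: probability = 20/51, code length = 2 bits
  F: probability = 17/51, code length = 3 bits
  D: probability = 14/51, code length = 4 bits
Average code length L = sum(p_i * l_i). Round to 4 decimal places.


Weighted contributions p_i * l_i:
  A: (20/51) * 2 = 40/51
  F: (17/51) * 3 = 51/51
  D: (14/51) * 4 = 56/51
Sum = (40 + 51 + 56)/51 = 147/51

L = 147/51 = 2.8824 bits/symbol


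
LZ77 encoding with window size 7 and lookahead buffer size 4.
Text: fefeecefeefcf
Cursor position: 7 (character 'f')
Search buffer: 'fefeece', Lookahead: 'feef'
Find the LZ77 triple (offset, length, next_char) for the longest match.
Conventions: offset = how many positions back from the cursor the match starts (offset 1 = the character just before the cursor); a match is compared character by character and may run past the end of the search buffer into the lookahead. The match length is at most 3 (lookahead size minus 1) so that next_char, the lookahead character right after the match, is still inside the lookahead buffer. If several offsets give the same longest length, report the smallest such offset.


Try each offset into the search buffer:
  offset=1 (pos 6, char 'e'): match length 0
  offset=2 (pos 5, char 'c'): match length 0
  offset=3 (pos 4, char 'e'): match length 0
  offset=4 (pos 3, char 'e'): match length 0
  offset=5 (pos 2, char 'f'): match length 3
  offset=6 (pos 1, char 'e'): match length 0
  offset=7 (pos 0, char 'f'): match length 2
Longest match has length 3 at offset 5.
next_char = character at position 7 + 3 = 10 -> 'f'

Best match: offset=5, length=3 (matching 'fee' starting at position 2)
LZ77 triple: (5, 3, 'f')


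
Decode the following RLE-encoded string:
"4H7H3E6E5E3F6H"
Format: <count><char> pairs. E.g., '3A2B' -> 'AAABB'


Expanding each <count><char> pair:
  4H -> 'HHHH'
  7H -> 'HHHHHHH'
  3E -> 'EEE'
  6E -> 'EEEEEE'
  5E -> 'EEEEE'
  3F -> 'FFF'
  6H -> 'HHHHHH'

Decoded = HHHHHHHHHHHEEEEEEEEEEEEEEFFFHHHHHH


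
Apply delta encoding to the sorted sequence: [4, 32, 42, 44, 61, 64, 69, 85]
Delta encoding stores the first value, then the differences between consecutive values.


First value: 4
Deltas:
  32 - 4 = 28
  42 - 32 = 10
  44 - 42 = 2
  61 - 44 = 17
  64 - 61 = 3
  69 - 64 = 5
  85 - 69 = 16


Delta encoded: [4, 28, 10, 2, 17, 3, 5, 16]


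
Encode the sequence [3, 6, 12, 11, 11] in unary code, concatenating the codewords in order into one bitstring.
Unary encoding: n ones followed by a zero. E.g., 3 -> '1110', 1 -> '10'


Encode each number as n ones followed by a terminating 0:
  3 -> 1110 (4 bits)
  6 -> 1111110 (7 bits)
  12 -> 1111111111110 (13 bits)
  11 -> 111111111110 (12 bits)
  11 -> 111111111110 (12 bits)
Total length = 4 + 7 + 13 + 12 + 12 = 48 bits.

Unary([3, 6, 12, 11, 11]) = 111011111101111111111110111111111110111111111110 (48 bits)


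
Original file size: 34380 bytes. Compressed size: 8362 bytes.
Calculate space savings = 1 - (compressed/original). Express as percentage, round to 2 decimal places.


ratio = compressed/original = 8362/34380 = 0.243223
savings = 1 - ratio = 1 - 0.243223 = 0.756777
as a percentage: 0.756777 * 100 = 75.68%

Space savings = 1 - 8362/34380 = 75.68%


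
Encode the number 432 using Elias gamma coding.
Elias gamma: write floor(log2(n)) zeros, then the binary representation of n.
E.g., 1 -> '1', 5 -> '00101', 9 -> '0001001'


num_bits = floor(log2(432)) + 1 = 9
leading_zeros = num_bits - 1 = 8
binary(432) = 110110000

Elias gamma(432) = '00000000' + '110110000' = 00000000110110000 (17 bits)


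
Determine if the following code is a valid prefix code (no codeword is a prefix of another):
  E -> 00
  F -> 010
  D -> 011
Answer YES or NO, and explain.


Checking each pair (does one codeword prefix another?):
  E='00' vs F='010': no prefix
  E='00' vs D='011': no prefix
  F='010' vs E='00': no prefix
  F='010' vs D='011': no prefix
  D='011' vs E='00': no prefix
  D='011' vs F='010': no prefix
No violation found over all pairs.

YES -- this is a valid prefix code. No codeword is a prefix of any other codeword.


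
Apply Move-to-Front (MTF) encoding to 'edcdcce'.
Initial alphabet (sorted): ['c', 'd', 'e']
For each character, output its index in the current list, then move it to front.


MTF encoding:
'e': index 2 in ['c', 'd', 'e'] -> ['e', 'c', 'd']
'd': index 2 in ['e', 'c', 'd'] -> ['d', 'e', 'c']
'c': index 2 in ['d', 'e', 'c'] -> ['c', 'd', 'e']
'd': index 1 in ['c', 'd', 'e'] -> ['d', 'c', 'e']
'c': index 1 in ['d', 'c', 'e'] -> ['c', 'd', 'e']
'c': index 0 in ['c', 'd', 'e'] -> ['c', 'd', 'e']
'e': index 2 in ['c', 'd', 'e'] -> ['e', 'c', 'd']


Output: [2, 2, 2, 1, 1, 0, 2]


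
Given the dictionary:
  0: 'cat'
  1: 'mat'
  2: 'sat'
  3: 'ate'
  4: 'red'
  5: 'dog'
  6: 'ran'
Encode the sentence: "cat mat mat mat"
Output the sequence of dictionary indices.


Look up each word in the dictionary:
  'cat' -> 0
  'mat' -> 1
  'mat' -> 1
  'mat' -> 1

Encoded: [0, 1, 1, 1]


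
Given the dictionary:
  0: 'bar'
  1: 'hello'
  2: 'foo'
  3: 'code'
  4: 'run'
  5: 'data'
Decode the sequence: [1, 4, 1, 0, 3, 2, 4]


Look up each index in the dictionary:
  1 -> 'hello'
  4 -> 'run'
  1 -> 'hello'
  0 -> 'bar'
  3 -> 'code'
  2 -> 'foo'
  4 -> 'run'

Decoded: "hello run hello bar code foo run"


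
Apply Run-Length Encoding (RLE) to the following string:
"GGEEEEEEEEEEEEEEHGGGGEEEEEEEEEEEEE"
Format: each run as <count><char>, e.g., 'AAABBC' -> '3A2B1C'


Scanning runs left to right:
  i=0: run of 'G' x 2 -> '2G'
  i=2: run of 'E' x 14 -> '14E'
  i=16: run of 'H' x 1 -> '1H'
  i=17: run of 'G' x 4 -> '4G'
  i=21: run of 'E' x 13 -> '13E'

RLE = 2G14E1H4G13E


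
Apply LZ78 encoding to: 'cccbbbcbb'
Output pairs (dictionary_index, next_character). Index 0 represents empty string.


LZ78 encoding steps:
Dictionary: {0: ''}
Step 1: w='' (idx 0), next='c' -> output (0, 'c'), add 'c' as idx 1
Step 2: w='c' (idx 1), next='c' -> output (1, 'c'), add 'cc' as idx 2
Step 3: w='' (idx 0), next='b' -> output (0, 'b'), add 'b' as idx 3
Step 4: w='b' (idx 3), next='b' -> output (3, 'b'), add 'bb' as idx 4
Step 5: w='c' (idx 1), next='b' -> output (1, 'b'), add 'cb' as idx 5
Step 6: w='b' (idx 3), end of input -> output (3, '')


Encoded: [(0, 'c'), (1, 'c'), (0, 'b'), (3, 'b'), (1, 'b'), (3, '')]


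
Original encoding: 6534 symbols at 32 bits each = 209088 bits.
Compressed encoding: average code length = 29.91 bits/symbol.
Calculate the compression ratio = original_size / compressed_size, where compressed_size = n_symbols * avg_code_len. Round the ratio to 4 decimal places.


original_size = n_symbols * orig_bits = 6534 * 32 = 209088 bits
compressed_size = n_symbols * avg_code_len = 6534 * 29.91 = 195431.94 bits
ratio = original_size / compressed_size = 209088 / 195431.94 = 1.0699

Compression ratio = 1.0699


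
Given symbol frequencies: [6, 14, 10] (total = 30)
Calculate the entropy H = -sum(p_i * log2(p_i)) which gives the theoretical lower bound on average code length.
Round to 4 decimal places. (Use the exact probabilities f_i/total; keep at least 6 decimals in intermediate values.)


Per-symbol terms -p_i * log2(p_i) with p_i = f_i/30:
  p = 6/30 = 0.200000: log2(p) = -2.321928, -p*log2(p) = 0.464386
  p = 14/30 = 0.466667: log2(p) = -1.099536, -p*log2(p) = 0.513117
  p = 10/30 = 0.333333: log2(p) = -1.584963, -p*log2(p) = 0.528321
H = 0.464386 + 0.513117 + 0.528321 = 1.505824

H = 1.5058 bits/symbol


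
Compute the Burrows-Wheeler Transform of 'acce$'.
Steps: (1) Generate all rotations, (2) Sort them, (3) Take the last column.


Rotations (sorted):
  0: $acce -> last char: e
  1: acce$ -> last char: $
  2: cce$a -> last char: a
  3: ce$ac -> last char: c
  4: e$acc -> last char: c


BWT = e$acc


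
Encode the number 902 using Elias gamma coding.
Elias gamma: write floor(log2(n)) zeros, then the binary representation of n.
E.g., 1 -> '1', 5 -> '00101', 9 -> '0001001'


num_bits = floor(log2(902)) + 1 = 10
leading_zeros = num_bits - 1 = 9
binary(902) = 1110000110

Elias gamma(902) = '000000000' + '1110000110' = 0000000001110000110 (19 bits)


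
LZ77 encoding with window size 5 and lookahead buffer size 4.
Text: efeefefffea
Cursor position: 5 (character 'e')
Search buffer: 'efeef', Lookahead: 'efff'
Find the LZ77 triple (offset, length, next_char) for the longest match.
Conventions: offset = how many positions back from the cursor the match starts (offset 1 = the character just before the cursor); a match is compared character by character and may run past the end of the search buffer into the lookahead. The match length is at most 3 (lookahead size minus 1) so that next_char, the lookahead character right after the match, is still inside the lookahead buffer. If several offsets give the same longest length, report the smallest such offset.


Try each offset into the search buffer:
  offset=1 (pos 4, char 'f'): match length 0
  offset=2 (pos 3, char 'e'): match length 2
  offset=3 (pos 2, char 'e'): match length 1
  offset=4 (pos 1, char 'f'): match length 0
  offset=5 (pos 0, char 'e'): match length 2
Longest match has length 2, found at offsets 2, 5; take the smallest, offset 2.
next_char = character at position 5 + 2 = 7 -> 'f'

Best match: offset=2, length=2 (matching 'ef' starting at position 3)
LZ77 triple: (2, 2, 'f')


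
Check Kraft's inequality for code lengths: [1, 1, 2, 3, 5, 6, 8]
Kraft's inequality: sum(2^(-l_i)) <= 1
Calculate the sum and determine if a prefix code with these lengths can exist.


Sum = 2^(-1) + 2^(-1) + 2^(-2) + 2^(-3) + 2^(-5) + 2^(-6) + 2^(-8)
    = 0.5 + 0.5 + 0.25 + 0.125 + 0.03125 + 0.015625 + 0.00390625
    = 365/256 = 1.42578125
Since 1.42578125 > 1, Kraft's inequality is NOT satisfied.
A prefix code with these lengths CANNOT exist.

Kraft sum = 1.42578125. Not satisfied.


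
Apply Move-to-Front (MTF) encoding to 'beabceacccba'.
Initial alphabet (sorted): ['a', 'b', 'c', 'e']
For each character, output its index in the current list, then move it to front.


MTF encoding:
'b': index 1 in ['a', 'b', 'c', 'e'] -> ['b', 'a', 'c', 'e']
'e': index 3 in ['b', 'a', 'c', 'e'] -> ['e', 'b', 'a', 'c']
'a': index 2 in ['e', 'b', 'a', 'c'] -> ['a', 'e', 'b', 'c']
'b': index 2 in ['a', 'e', 'b', 'c'] -> ['b', 'a', 'e', 'c']
'c': index 3 in ['b', 'a', 'e', 'c'] -> ['c', 'b', 'a', 'e']
'e': index 3 in ['c', 'b', 'a', 'e'] -> ['e', 'c', 'b', 'a']
'a': index 3 in ['e', 'c', 'b', 'a'] -> ['a', 'e', 'c', 'b']
'c': index 2 in ['a', 'e', 'c', 'b'] -> ['c', 'a', 'e', 'b']
'c': index 0 in ['c', 'a', 'e', 'b'] -> ['c', 'a', 'e', 'b']
'c': index 0 in ['c', 'a', 'e', 'b'] -> ['c', 'a', 'e', 'b']
'b': index 3 in ['c', 'a', 'e', 'b'] -> ['b', 'c', 'a', 'e']
'a': index 2 in ['b', 'c', 'a', 'e'] -> ['a', 'b', 'c', 'e']


Output: [1, 3, 2, 2, 3, 3, 3, 2, 0, 0, 3, 2]


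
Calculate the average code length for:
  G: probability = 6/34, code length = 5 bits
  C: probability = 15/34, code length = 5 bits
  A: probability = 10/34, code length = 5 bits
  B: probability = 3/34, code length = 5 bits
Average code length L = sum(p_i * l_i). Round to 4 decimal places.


Weighted contributions p_i * l_i:
  G: (6/34) * 5 = 30/34
  C: (15/34) * 5 = 75/34
  A: (10/34) * 5 = 50/34
  B: (3/34) * 5 = 15/34
Sum = (30 + 75 + 50 + 15)/34 = 170/34

L = 170/34 = 5.0000 bits/symbol


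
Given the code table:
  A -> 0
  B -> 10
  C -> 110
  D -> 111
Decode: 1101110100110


Decoding:
110 -> C
111 -> D
0 -> A
10 -> B
0 -> A
110 -> C


Result: CDABAC


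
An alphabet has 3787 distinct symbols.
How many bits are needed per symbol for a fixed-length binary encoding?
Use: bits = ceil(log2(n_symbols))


log2(3787) = 11.8868
Bracket: 2^11 = 2048 < 3787 <= 2^12 = 4096
So ceil(log2(3787)) = 12

bits = ceil(log2(3787)) = ceil(11.8868) = 12 bits


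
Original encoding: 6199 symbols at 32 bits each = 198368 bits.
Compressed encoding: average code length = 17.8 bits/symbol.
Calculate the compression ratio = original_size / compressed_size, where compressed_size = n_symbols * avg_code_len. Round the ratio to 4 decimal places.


original_size = n_symbols * orig_bits = 6199 * 32 = 198368 bits
compressed_size = n_symbols * avg_code_len = 6199 * 17.8 = 110342.2 bits
ratio = original_size / compressed_size = 198368 / 110342.2 = 1.7978

Compression ratio = 1.7978


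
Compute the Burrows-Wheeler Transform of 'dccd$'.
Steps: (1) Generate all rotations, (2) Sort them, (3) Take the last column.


Rotations (sorted):
  0: $dccd -> last char: d
  1: ccd$d -> last char: d
  2: cd$dc -> last char: c
  3: d$dcc -> last char: c
  4: dccd$ -> last char: $


BWT = ddcc$


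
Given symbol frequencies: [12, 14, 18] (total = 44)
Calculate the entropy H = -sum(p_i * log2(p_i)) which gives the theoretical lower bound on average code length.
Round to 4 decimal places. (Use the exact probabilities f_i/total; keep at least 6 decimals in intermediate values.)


Per-symbol terms -p_i * log2(p_i) with p_i = f_i/44:
  p = 12/44 = 0.272727: log2(p) = -1.874469, -p*log2(p) = 0.511219
  p = 14/44 = 0.318182: log2(p) = -1.652077, -p*log2(p) = 0.525661
  p = 18/44 = 0.409091: log2(p) = -1.289507, -p*log2(p) = 0.527525
H = 0.511219 + 0.525661 + 0.527525 = 1.564405

H = 1.5644 bits/symbol


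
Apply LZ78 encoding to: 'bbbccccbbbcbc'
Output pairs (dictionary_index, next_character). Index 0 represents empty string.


LZ78 encoding steps:
Dictionary: {0: ''}
Step 1: w='' (idx 0), next='b' -> output (0, 'b'), add 'b' as idx 1
Step 2: w='b' (idx 1), next='b' -> output (1, 'b'), add 'bb' as idx 2
Step 3: w='' (idx 0), next='c' -> output (0, 'c'), add 'c' as idx 3
Step 4: w='c' (idx 3), next='c' -> output (3, 'c'), add 'cc' as idx 4
Step 5: w='c' (idx 3), next='b' -> output (3, 'b'), add 'cb' as idx 5
Step 6: w='bb' (idx 2), next='c' -> output (2, 'c'), add 'bbc' as idx 6
Step 7: w='b' (idx 1), next='c' -> output (1, 'c'), add 'bc' as idx 7


Encoded: [(0, 'b'), (1, 'b'), (0, 'c'), (3, 'c'), (3, 'b'), (2, 'c'), (1, 'c')]


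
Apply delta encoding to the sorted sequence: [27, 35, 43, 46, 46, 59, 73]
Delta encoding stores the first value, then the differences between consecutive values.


First value: 27
Deltas:
  35 - 27 = 8
  43 - 35 = 8
  46 - 43 = 3
  46 - 46 = 0
  59 - 46 = 13
  73 - 59 = 14


Delta encoded: [27, 8, 8, 3, 0, 13, 14]


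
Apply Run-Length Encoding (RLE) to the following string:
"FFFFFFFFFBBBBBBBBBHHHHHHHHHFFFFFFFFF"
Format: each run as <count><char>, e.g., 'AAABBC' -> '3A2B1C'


Scanning runs left to right:
  i=0: run of 'F' x 9 -> '9F'
  i=9: run of 'B' x 9 -> '9B'
  i=18: run of 'H' x 9 -> '9H'
  i=27: run of 'F' x 9 -> '9F'

RLE = 9F9B9H9F


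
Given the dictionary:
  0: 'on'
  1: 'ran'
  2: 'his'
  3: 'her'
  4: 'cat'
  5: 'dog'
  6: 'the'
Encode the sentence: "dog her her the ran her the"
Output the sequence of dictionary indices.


Look up each word in the dictionary:
  'dog' -> 5
  'her' -> 3
  'her' -> 3
  'the' -> 6
  'ran' -> 1
  'her' -> 3
  'the' -> 6

Encoded: [5, 3, 3, 6, 1, 3, 6]


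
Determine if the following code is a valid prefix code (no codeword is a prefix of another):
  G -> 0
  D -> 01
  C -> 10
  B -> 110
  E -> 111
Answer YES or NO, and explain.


Checking each pair (does one codeword prefix another?):
  G='0' vs D='01': prefix -- VIOLATION

NO -- this is NOT a valid prefix code. G (0) is a prefix of D (01).


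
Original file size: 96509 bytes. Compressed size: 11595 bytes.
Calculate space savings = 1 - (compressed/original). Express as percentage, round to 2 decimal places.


ratio = compressed/original = 11595/96509 = 0.120144
savings = 1 - ratio = 1 - 0.120144 = 0.879856
as a percentage: 0.879856 * 100 = 87.99%

Space savings = 1 - 11595/96509 = 87.99%


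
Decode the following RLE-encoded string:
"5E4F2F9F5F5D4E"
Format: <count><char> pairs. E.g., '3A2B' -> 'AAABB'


Expanding each <count><char> pair:
  5E -> 'EEEEE'
  4F -> 'FFFF'
  2F -> 'FF'
  9F -> 'FFFFFFFFF'
  5F -> 'FFFFF'
  5D -> 'DDDDD'
  4E -> 'EEEE'

Decoded = EEEEEFFFFFFFFFFFFFFFFFFFFDDDDDEEEE


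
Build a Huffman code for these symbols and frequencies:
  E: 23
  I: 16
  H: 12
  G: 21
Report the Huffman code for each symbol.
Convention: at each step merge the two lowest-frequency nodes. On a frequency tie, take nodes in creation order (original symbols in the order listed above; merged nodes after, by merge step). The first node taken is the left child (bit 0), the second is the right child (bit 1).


Huffman tree construction:
Step 1: Merge H(12) + I(16) = 28
Step 2: Merge G(21) + E(23) = 44
Step 3: Merge (H+I)(28) + (G+E)(44) = 72
Read each symbol's code off the tree from the root (left child = 0, right child = 1).

Codes:
  E: 11 (length 2)
  I: 01 (length 2)
  H: 00 (length 2)
  G: 10 (length 2)
Average code length: 144/72 = 2.0000 bits/symbol


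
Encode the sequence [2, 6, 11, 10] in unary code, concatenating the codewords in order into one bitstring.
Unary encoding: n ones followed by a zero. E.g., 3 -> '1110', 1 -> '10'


Encode each number as n ones followed by a terminating 0:
  2 -> 110 (3 bits)
  6 -> 1111110 (7 bits)
  11 -> 111111111110 (12 bits)
  10 -> 11111111110 (11 bits)
Total length = 3 + 7 + 12 + 11 = 33 bits.

Unary([2, 6, 11, 10]) = 110111111011111111111011111111110 (33 bits)


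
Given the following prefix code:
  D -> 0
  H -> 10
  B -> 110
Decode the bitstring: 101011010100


Decoding step by step:
Bits 10 -> H
Bits 10 -> H
Bits 110 -> B
Bits 10 -> H
Bits 10 -> H
Bits 0 -> D


Decoded message: HHBHHD


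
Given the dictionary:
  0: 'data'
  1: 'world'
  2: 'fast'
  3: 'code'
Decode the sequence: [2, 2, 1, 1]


Look up each index in the dictionary:
  2 -> 'fast'
  2 -> 'fast'
  1 -> 'world'
  1 -> 'world'

Decoded: "fast fast world world"


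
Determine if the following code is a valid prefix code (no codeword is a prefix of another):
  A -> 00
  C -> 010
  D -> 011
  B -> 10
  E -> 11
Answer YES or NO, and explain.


Checking each pair (does one codeword prefix another?):
  A='00' vs C='010': no prefix
  A='00' vs D='011': no prefix
  A='00' vs B='10': no prefix
  A='00' vs E='11': no prefix
  C='010' vs A='00': no prefix
  C='010' vs D='011': no prefix
  C='010' vs B='10': no prefix
  C='010' vs E='11': no prefix
  D='011' vs A='00': no prefix
  D='011' vs C='010': no prefix
  D='011' vs B='10': no prefix
  D='011' vs E='11': no prefix
  B='10' vs A='00': no prefix
  B='10' vs C='010': no prefix
  B='10' vs D='011': no prefix
  B='10' vs E='11': no prefix
  E='11' vs A='00': no prefix
  E='11' vs C='010': no prefix
  E='11' vs D='011': no prefix
  E='11' vs B='10': no prefix
No violation found over all pairs.

YES -- this is a valid prefix code. No codeword is a prefix of any other codeword.


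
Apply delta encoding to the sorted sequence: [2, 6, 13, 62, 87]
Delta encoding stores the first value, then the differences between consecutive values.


First value: 2
Deltas:
  6 - 2 = 4
  13 - 6 = 7
  62 - 13 = 49
  87 - 62 = 25


Delta encoded: [2, 4, 7, 49, 25]


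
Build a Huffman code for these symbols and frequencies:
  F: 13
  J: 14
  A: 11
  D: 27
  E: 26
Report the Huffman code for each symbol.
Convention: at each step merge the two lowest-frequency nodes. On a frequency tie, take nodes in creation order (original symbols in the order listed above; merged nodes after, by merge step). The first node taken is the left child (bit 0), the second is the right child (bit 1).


Huffman tree construction:
Step 1: Merge A(11) + F(13) = 24
Step 2: Merge J(14) + (A+F)(24) = 38
Step 3: Merge E(26) + D(27) = 53
Step 4: Merge (J+(A+F))(38) + (E+D)(53) = 91
Read each symbol's code off the tree from the root (left child = 0, right child = 1).

Codes:
  F: 011 (length 3)
  J: 00 (length 2)
  A: 010 (length 3)
  D: 11 (length 2)
  E: 10 (length 2)
Average code length: 206/91 = 2.2637 bits/symbol
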